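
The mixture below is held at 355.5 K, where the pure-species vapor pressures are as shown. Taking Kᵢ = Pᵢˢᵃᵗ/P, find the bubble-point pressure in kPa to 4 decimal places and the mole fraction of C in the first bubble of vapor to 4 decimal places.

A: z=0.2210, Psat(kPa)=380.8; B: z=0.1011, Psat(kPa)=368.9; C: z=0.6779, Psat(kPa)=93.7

Pbub = 184.9718 kPa, y_C = 0.3434

At the bubble point ψ → 0, so ΣzᵢKᵢ = 1 with Kᵢ = Pᵢˢᵃᵗ/P ⇒ P = ΣzᵢPᵢˢᵃᵗ.
P = 0.2210·380.8 + 0.1011·368.9 + 0.6779·93.7 = 184.9718 kPa
yᵢ = zᵢPᵢˢᵃᵗ/P ⇒ y_C = 0.6779·93.7/184.9718 = 0.3434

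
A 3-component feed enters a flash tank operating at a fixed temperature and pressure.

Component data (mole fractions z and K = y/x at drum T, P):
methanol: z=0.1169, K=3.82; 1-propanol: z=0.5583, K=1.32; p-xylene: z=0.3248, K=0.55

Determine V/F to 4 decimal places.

Rachford–Rice: g(V/F) = Σ zᵢ(Kᵢ−1)/(1+V/F(Kᵢ−1)) = 0.
Check two-phase: ΣzᵢKᵢ = 1.3622 > 1 and Σzᵢ/Kᵢ = 1.0441 > 1, so g(0) = 0.3622 > 0 and g(1) = -0.0441 < 0.
Iterate (Newton) starting at V/F = 0.45:
  V/F = 0.4500: g = 0.11818, g' = -0.3277 → V/F = 0.8107
  V/F = 0.8107: g = 0.01207, g' = -0.2851 → V/F = 0.8530
  V/F = 0.8530: g = -0.00007, g' = -0.2887 → V/F = 0.8528
Converged at V/F = 0.8528.

V/F = 0.8528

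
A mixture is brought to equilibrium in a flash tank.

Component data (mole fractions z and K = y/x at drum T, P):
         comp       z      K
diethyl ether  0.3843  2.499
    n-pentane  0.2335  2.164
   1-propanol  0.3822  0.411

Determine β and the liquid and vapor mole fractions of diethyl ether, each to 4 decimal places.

β = 0.7683, x_diethyl ether = 0.1786, y_diethyl ether = 0.4463

Let β = V/F and solve Σ zᵢ(Kᵢ−1)/(1+β(Kᵢ−1)) = 0.
Check two-phase: ΣzᵢKᵢ = 1.6227 > 1 and Σzᵢ/Kᵢ = 1.1916 > 1, so g(0) = 0.6227 > 0 and g(1) = -0.1916 < 0.
Newton iteration, β⁰ = 0.43:
  β = 0.4300: g = 0.22995, g' = -0.6976 → β = 0.7596
  β = 0.7596: g = 0.00621, g' = -0.7122 → β = 0.7684
  β = 0.7684: g = -0.00002, g' = -0.7171 → β = 0.7683
Converged at β = 0.7683.
Compositions from xᵢ = zᵢ/(1+β(Kᵢ−1)), yᵢ = Kᵢxᵢ:
  diethyl ether: x = 0.1786, y = 0.4463
  n-pentane: x = 0.1233, y = 0.2667
  1-propanol: x = 0.6981, y = 0.2869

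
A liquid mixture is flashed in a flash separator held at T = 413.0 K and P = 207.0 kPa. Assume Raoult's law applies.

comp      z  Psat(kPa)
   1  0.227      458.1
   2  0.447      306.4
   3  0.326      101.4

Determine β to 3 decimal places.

Raoult's law: Kᵢ = Pᵢˢᵃᵗ/P = Pᵢˢᵃᵗ/207.0.
  K_1 = 458.1/207.0 = 2.21304, K_2 = 306.4/207.0 = 1.48019, K_3 = 101.4/207.0 = 0.48986
Let β = V/F and solve Σ zᵢ(Kᵢ−1)/(1+β(Kᵢ−1)) = 0.
Feasibility: ΣzᵢKᵢ = 1.324, Σzᵢ/Kᵢ = 1.070 — both > 1, two phases present.
Iterate (Newton) starting at β = 0.5:
  β = 0.500: g = 0.1212, g' = -0.349 → β = 0.847
  β = 0.847: g = -0.0045, g' = -0.396 → β = 0.836
Converged at β = 0.836.

β = 0.836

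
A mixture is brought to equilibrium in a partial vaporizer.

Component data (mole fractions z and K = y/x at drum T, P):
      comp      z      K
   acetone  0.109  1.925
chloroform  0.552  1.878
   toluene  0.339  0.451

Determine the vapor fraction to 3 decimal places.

Rachford–Rice: g(ψ) = Σ zᵢ(Kᵢ−1)/(1+ψ(Kᵢ−1)) = 0.
Check two-phase: ΣzᵢKᵢ = 1.399 > 1 and Σzᵢ/Kᵢ = 1.102 > 1, so g(0) = 0.399 > 0 and g(1) = -0.102 < 0.
Newton iteration, ψ⁰ = 0.5:
  ψ = 0.500: g = 0.1492, g' = -0.443 → ψ = 0.837
  ψ = 0.837: g = -0.0080, g' = -0.521 → ψ = 0.821
Converged at ψ = 0.821.

ψ = 0.821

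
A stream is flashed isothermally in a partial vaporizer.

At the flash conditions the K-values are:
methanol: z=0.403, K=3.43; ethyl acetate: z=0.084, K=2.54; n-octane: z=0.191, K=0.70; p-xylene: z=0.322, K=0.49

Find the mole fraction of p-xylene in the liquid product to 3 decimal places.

x_p-xylene = 0.576

Newton iteration, ψ⁰ = 0.61:
  ψ = 0.610: g = 0.1527, g' = -0.641 → ψ = 0.848
  ψ = 0.848: g = 0.0098, g' = -0.582 → ψ = 0.865
Converged at ψ = 0.865.
Compositions from xᵢ = zᵢ/(1+ψ(Kᵢ−1)), yᵢ = Kᵢxᵢ:
  methanol: x = 0.130, y = 0.446
  ethyl acetate: x = 0.036, y = 0.091
  n-octane: x = 0.258, y = 0.181
  p-xylene: x = 0.576, y = 0.282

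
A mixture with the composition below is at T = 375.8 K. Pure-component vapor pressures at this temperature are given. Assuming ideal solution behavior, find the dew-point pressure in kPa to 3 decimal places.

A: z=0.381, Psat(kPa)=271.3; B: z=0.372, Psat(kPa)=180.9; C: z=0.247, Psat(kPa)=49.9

At the dew point ψ → 1, so Σzᵢ/Kᵢ = 1 with Kᵢ = Pᵢˢᵃᵗ/P ⇒ 1/P = Σzᵢ/Pᵢˢᵃᵗ.
1/P = 0.381/271.3 + 0.372/180.9 + 0.247/49.9 = 0.008411 ⇒ P = 118.897 kPa

Pdew = 118.897 kPa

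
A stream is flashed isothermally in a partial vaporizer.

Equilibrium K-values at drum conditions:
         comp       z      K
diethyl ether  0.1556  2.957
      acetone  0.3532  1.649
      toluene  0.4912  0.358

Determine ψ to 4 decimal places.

ψ = 0.2895

Let ψ = V/F and solve Σ zᵢ(Kᵢ−1)/(1+ψ(Kᵢ−1)) = 0.
Feasibility: ΣzᵢKᵢ = 1.2184, Σzᵢ/Kᵢ = 1.6389 — both > 1, two phases present.
Newton iteration, ψ⁰ = 0.48:
  ψ = 0.4800: g = -0.12402, g' = -0.6679 → ψ = 0.2943
  ψ = 0.2943: g = -0.00314, g' = -0.6526 → ψ = 0.2895
Converged at ψ = 0.2895.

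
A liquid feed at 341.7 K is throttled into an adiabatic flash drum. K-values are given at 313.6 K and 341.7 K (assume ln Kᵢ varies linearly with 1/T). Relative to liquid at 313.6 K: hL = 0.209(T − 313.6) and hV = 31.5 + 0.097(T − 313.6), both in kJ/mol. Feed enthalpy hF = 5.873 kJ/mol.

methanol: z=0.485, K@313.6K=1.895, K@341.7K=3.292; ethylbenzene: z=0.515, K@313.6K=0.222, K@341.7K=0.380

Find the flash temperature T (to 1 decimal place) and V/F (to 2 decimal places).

T = 317.9 K, V/F = 0.16

Adiabatic flash: solve Rachford–Rice at each trial T, then check hF = ψ·hV(T) + (1−ψ)·hL(T).
  T = 313.6 K: K = (1.895, 0.222), RR gives ψ = 0.048, H_out = 1.511 kJ/mol
  T = 341.7 K: K = (3.292, 0.380), RR gives ψ = 0.558, H_out = 21.681 kJ/mol
  T = 327.6 K: K = (2.525, 0.294), RR gives ψ = 0.349, H_out = 13.366 kJ/mol
  T = 320.6 K: K = (2.194, 0.256), RR gives ψ = 0.221, H_out = 8.242 kJ/mol
  T = 317.1 K: K = (2.041, 0.239), RR gives ψ = 0.142, H_out = 5.154 kJ/mol
  T = 318.9 K: K = (2.119, 0.247), RR gives ψ = 0.184, H_out = 6.800 kJ/mol
Linear interpolation between T = 317.1 (H_out = 5.154) and T = 318.9 (H_out = 6.800) on hF = 5.873 gives T ≈ 317.9 K, at which ψ = 0.16.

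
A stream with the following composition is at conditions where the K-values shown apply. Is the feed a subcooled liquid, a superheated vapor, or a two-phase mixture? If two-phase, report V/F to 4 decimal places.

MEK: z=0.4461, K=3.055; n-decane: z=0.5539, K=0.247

two-phase, V/F = 0.3229

ΣzᵢKᵢ = 1.4996; Σzᵢ/Kᵢ = 2.3885.
Both exceed 1, so a two-phase solution exists.
Newton–Raphson from ψ = 0.43:
  ψ = 0.4300: g = -0.13012, g' = -1.2178 → ψ = 0.3232
  ψ = 0.3232: g = -0.00032, g' = -1.2289 → ψ = 0.3229
Converged at ψ = 0.3229.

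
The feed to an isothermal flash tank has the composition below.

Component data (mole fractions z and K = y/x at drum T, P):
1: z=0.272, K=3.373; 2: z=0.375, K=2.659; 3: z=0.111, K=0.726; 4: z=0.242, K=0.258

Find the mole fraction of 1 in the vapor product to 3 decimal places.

Rachford–Rice: g(V/F) = Σ zᵢ(Kᵢ−1)/(1+V/F(Kᵢ−1)) = 0.
Feasibility: ΣzᵢKᵢ = 2.058, Σzᵢ/Kᵢ = 1.313 — both > 1, two phases present.
Newton–Raphson from V/F = 0.5:
  V/F = 0.500: g = 0.3145, g' = -0.977 → V/F = 0.822
  V/F = 0.822: g = -0.0177, g' = -1.250 → V/F = 0.808
Converged at V/F = 0.808.
Compositions from xᵢ = zᵢ/(1+V/F(Kᵢ−1)), yᵢ = Kᵢxᵢ:
  1: x = 0.093, y = 0.315
  2: x = 0.160, y = 0.426
  3: x = 0.143, y = 0.103
  4: x = 0.604, y = 0.156

y_1 = 0.315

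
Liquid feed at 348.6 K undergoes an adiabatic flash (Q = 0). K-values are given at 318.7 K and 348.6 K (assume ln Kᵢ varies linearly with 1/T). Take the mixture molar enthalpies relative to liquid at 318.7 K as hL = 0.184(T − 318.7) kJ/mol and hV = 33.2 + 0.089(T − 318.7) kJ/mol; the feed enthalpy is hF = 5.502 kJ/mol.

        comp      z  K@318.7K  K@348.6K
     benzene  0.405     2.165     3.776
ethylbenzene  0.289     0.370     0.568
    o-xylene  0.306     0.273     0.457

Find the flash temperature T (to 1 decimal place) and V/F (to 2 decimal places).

T = 321.6 K, V/F = 0.15

Adiabatic flash: solve Rachford–Rice at each trial T, then check hF = ψ·hV(T) + (1−ψ)·hL(T).
  T = 318.7 K: K = (2.165, 0.370, 0.273), RR gives ψ = 0.085, H_out = 2.814 kJ/mol
  T = 348.6 K: K = (3.776, 0.568, 0.457), RR gives ψ = 0.609, H_out = 23.998 kJ/mol
  T = 333.6 K: K = (2.892, 0.463, 0.357), RR gives ψ = 0.368, H_out = 14.454 kJ/mol
  T = 326.1 K: K = (2.508, 0.414, 0.313), RR gives ψ = 0.240, H_out = 9.153 kJ/mol
  T = 322.4 K: K = (2.332, 0.392, 0.292), RR gives ψ = 0.167, H_out = 6.176 kJ/mol
  T = 320.5 K: K = (2.245, 0.381, 0.282), RR gives ψ = 0.126, H_out = 4.507 kJ/mol
Linear interpolation between T = 320.5 (H_out = 4.507) and T = 322.4 (H_out = 6.176) on hF = 5.502 gives T ≈ 321.6 K, at which ψ = 0.15.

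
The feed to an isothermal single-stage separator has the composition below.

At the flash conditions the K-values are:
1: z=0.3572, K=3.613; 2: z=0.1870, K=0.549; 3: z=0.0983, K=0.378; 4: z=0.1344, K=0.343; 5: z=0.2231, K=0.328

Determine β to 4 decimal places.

β = 0.3486

Rachford–Rice: g(β) = Σ zᵢ(Kᵢ−1)/(1+β(Kᵢ−1)) = 0.
g(0) = ΣzᵢKᵢ − 1 = 0.5497 and g(1) = 1 − Σzᵢ/Kᵢ = -0.7716, so a root lies in (0, 1).
Iterate (Newton) starting at β = 0.59:
  β = 0.5900: g = -0.23689, g' = -0.9744 → β = 0.3469
  β = 0.3469: g = 0.00180, g' = -1.0550 → β = 0.3486
Converged at β = 0.3486.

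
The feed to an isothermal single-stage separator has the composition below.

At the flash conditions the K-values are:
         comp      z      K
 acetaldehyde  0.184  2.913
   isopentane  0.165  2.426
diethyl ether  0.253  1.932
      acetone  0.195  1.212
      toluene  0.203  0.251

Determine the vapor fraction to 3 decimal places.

ψ = 0.839

Newton iteration, ψ⁰ = 0.45:
  ψ = 0.450: g = 0.3070, g' = -0.694 → ψ = 0.892
  ψ = 0.892: g = -0.0611, g' = -1.263 → ψ = 0.844
  ψ = 0.844: g = -0.0046, g' = -1.084 → ψ = 0.839
Converged at ψ = 0.839.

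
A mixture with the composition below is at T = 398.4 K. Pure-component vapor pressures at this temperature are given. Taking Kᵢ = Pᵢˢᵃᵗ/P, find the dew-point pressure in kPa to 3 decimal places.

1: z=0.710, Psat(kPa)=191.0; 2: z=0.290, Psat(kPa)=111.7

Pdew = 158.390 kPa

At the dew point ψ → 1, so Σzᵢ/Kᵢ = 1 with Kᵢ = Pᵢˢᵃᵗ/P ⇒ 1/P = Σzᵢ/Pᵢˢᵃᵗ.
1/P = 0.710/191.0 + 0.290/111.7 = 0.006314 ⇒ P = 158.390 kPa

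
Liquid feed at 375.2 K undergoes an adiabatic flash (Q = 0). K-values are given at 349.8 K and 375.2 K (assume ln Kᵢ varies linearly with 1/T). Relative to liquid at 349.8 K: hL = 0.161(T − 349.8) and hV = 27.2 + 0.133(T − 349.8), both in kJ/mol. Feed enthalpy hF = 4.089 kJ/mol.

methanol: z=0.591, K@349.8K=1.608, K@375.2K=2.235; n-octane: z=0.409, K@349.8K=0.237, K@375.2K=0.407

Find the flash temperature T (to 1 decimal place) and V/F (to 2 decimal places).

Adiabatic flash: solve Rachford–Rice at each trial T, then check hF = ψ·hV(T) + (1−ψ)·hL(T).
  T = 349.8 K: K = (1.608, 0.237), RR gives ψ = 0.102, H_out = 2.771 kJ/mol
  T = 375.2 K: K = (2.235, 0.407), RR gives ψ = 0.665, H_out = 21.716 kJ/mol
  T = 362.5 K: K = (1.907, 0.314), RR gives ψ = 0.410, H_out = 13.047 kJ/mol
  T = 356.1 K: K = (1.752, 0.273), RR gives ψ = 0.269, H_out = 8.294 kJ/mol
  T = 353.0 K: K = (1.680, 0.255), RR gives ψ = 0.192, H_out = 5.721 kJ/mol
  T = 351.4 K: K = (1.644, 0.246), RR gives ψ = 0.149, H_out = 4.290 kJ/mol
Linear interpolation between T = 349.8 (H_out = 2.771) and T = 351.4 (H_out = 4.290) on hF = 4.089 gives T ≈ 351.2 K, at which ψ = 0.14.

T = 351.2 K, V/F = 0.14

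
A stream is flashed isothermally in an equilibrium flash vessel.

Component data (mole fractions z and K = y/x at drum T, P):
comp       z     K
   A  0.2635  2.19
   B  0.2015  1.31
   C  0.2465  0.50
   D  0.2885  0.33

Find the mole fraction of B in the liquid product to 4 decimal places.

Newton iteration, β⁰ = 0.5:
  β = 0.5000: g = -0.20433, g' = -0.5636 → β = 0.1375
  β = 0.1375: g = -0.01585, g' = -0.5216 → β = 0.1071
  β = 0.1071: g = 0.00013, g' = -0.5308 → β = 0.1073
Converged at β = 0.1073.
Compositions from xᵢ = zᵢ/(1+β(Kᵢ−1)), yᵢ = Kᵢxᵢ:
  A: x = 0.2337, y = 0.5117
  B: x = 0.1950, y = 0.2555
  C: x = 0.2605, y = 0.1302
  D: x = 0.3109, y = 0.1026

x_B = 0.1950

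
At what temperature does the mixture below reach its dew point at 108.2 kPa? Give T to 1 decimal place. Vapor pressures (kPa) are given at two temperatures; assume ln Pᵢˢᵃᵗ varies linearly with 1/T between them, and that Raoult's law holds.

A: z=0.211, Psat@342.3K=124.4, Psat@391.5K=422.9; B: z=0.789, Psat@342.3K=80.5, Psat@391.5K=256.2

T = 350.5 K

Dew-point temperature: Σzᵢ·P/Pᵢˢᵃᵗ(T) = 1. Interpolate ln Pᵢˢᵃᵗ = aᵢ + bᵢ/T.
  T = 342.3 K: ΣzᵢP/Pᵢˢᵃᵗ = 1.2440
  T = 391.5 K: ΣzᵢP/Pᵢˢᵃᵗ = 0.3872
  T = 366.9 K: ΣzᵢP/Pᵢˢᵃᵗ = 0.6674
  T = 354.6 K: ΣzᵢP/Pᵢˢᵃᵗ = 0.9014
  T = 348.5 K: ΣzᵢP/Pᵢˢᵃᵗ = 1.0545
  T = 351.6 K: ΣzᵢP/Pᵢˢᵃᵗ = 0.9730
  T = 350.1 K: ΣzᵢP/Pᵢˢᵃᵗ = 1.0115
Interpolating between 350.1 K and 351.6 K gives T ≈ 350.5 K.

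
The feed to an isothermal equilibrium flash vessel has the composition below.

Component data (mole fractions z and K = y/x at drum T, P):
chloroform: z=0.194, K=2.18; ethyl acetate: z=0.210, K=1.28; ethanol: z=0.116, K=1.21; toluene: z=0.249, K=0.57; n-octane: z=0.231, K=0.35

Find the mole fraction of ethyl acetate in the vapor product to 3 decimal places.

y_ethyl acetate = 0.259

Newton–Raphson from β = 0.5:
  β = 0.500: g = -0.1412, g' = -0.413 → β = 0.158
  β = 0.158: g = -0.0093, g' = -0.386 → β = 0.134
Converged at β = 0.134.
Compositions from xᵢ = zᵢ/(1+β(Kᵢ−1)), yᵢ = Kᵢxᵢ:
  chloroform: x = 0.168, y = 0.365
  ethyl acetate: x = 0.202, y = 0.259
  ethanol: x = 0.113, y = 0.137
  toluene: x = 0.264, y = 0.151
  n-octane: x = 0.253, y = 0.089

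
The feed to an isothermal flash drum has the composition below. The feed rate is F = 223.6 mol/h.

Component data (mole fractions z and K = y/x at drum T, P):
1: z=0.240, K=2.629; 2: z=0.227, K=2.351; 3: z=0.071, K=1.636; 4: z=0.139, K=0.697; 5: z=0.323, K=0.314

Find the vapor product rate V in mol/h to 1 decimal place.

V = 125.8 mol/h

Iterate (Newton) starting at V/F = 0.5:
  V/F = 0.500: g = 0.0459, g' = -0.727 → V/F = 0.563
  V/F = 0.563: g = -0.0005, g' = -0.745 → V/F = 0.562
Converged at V/F = 0.562.
Then V = V/F·F = 0.5624·223.6 = 125.8 mol/h and L = F − V = 97.8 mol/h.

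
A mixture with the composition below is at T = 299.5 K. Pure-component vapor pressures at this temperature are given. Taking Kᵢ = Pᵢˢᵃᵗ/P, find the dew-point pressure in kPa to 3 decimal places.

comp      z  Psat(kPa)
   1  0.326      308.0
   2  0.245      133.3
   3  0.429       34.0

At the dew point ψ → 1, so Σzᵢ/Kᵢ = 1 with Kᵢ = Pᵢˢᵃᵗ/P ⇒ 1/P = Σzᵢ/Pᵢˢᵃᵗ.
1/P = 0.326/308.0 + 0.245/133.3 + 0.429/34.0 = 0.015514 ⇒ P = 64.458 kPa

Pdew = 64.458 kPa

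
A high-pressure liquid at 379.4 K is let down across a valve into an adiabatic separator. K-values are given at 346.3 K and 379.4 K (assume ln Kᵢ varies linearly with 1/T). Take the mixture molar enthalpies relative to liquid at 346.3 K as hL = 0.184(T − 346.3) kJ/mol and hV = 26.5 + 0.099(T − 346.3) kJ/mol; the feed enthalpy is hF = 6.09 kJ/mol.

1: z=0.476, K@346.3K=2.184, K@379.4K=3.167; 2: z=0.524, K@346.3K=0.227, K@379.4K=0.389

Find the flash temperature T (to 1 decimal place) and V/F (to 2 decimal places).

Adiabatic flash: solve Rachford–Rice at each trial T, then check hF = ψ·hV(T) + (1−ψ)·hL(T).
  T = 346.3 K: K = (2.184, 0.227), RR gives ψ = 0.173, H_out = 4.590 kJ/mol
  T = 379.4 K: K = (3.167, 0.389), RR gives ψ = 0.537, H_out = 18.816 kJ/mol
  T = 362.9 K: K = (2.654, 0.301), RR gives ψ = 0.364, H_out = 12.192 kJ/mol
  T = 354.6 K: K = (2.413, 0.262), RR gives ψ = 0.274, H_out = 8.605 kJ/mol
  T = 350.5 K: K = (2.298, 0.244), RR gives ψ = 0.226, H_out = 6.692 kJ/mol
  T = 348.4 K: K = (2.241, 0.236), RR gives ψ = 0.200, H_out = 5.661 kJ/mol
Linear interpolation between T = 348.4 (H_out = 5.661) and T = 350.5 (H_out = 6.692) on hF = 6.09 gives T ≈ 349.3 K, at which ψ = 0.21.

T = 349.3 K, V/F = 0.21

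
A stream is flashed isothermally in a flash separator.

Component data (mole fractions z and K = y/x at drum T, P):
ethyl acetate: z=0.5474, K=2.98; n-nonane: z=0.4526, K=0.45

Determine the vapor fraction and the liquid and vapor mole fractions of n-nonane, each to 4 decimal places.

ψ = 0.7667, x_n-nonane = 0.7826, y_n-nonane = 0.3522

Rachford–Rice: g(ψ) = Σ zᵢ(Kᵢ−1)/(1+ψ(Kᵢ−1)) = 0.
g(0) = ΣzᵢKᵢ − 1 = 0.8349 and g(1) = 1 − Σzᵢ/Kᵢ = -0.1895, so a root lies in (0, 1).
Newton iteration, ψ⁰ = 0.5:
  ψ = 0.5000: g = 0.20130, g' = -0.8024 → ψ = 0.7509
  ψ = 0.7509: g = 0.01180, g' = -0.7444 → ψ = 0.7667
Converged at ψ = 0.7667.
Compositions from xᵢ = zᵢ/(1+ψ(Kᵢ−1)), yᵢ = Kᵢxᵢ:
  ethyl acetate: x = 0.2174, y = 0.6478
  n-nonane: x = 0.7826, y = 0.3522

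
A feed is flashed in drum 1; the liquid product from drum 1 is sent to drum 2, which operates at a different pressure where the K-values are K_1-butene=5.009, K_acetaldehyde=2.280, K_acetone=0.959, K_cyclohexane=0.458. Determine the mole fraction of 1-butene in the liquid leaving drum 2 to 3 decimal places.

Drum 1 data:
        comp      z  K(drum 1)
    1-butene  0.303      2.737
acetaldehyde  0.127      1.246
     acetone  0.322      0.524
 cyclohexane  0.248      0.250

Drum 1:
Newton–Raphson from ψ₁ = 0.5:
  ψ₁ = 0.500: g = -0.1892, g' = -0.751 → ψ₁ = 0.248
  ψ₁ = 0.248: g = -0.0049, g' = -0.758 → ψ₁ = 0.241
Converged at ψ₁ = 0.241.
Drum-1 compositions:
  1-butene: x = 0.213, y = 0.584
  acetaldehyde: x = 0.120, y = 0.149
  acetone: x = 0.364, y = 0.191
  cyclohexane: x = 0.303, y = 0.076
Drum-2 feed = drum-1 liquid: z₂ = (0.2135, 0.1199, 0.3638, 0.3028).
Drum 2:
Rachford–Rice: g(ψ₂) = Σ zᵢ(Kᵢ−1)/(1+ψ₂(Kᵢ−1)) = 0.
Check two-phase: ΣzᵢKᵢ = 1.830 > 1 and Σzᵢ/Kᵢ = 1.136 > 1, so g(0) = 0.830 > 0 and g(1) = -0.136 < 0.
Iterate (Newton) starting at ψ₂ = 0.5:
  ψ₂ = 0.500: g = 0.1380, g' = -0.621 → ψ₂ = 0.722
  ψ₂ = 0.722: g = 0.0144, g' = -0.520 → ψ₂ = 0.750
Converged at ψ₂ = 0.750.
  1-butene: x = 0.053, y = 0.267
  acetaldehyde: x = 0.061, y = 0.139
  acetone: x = 0.375, y = 0.360
  cyclohexane: x = 0.510, y = 0.234

x_1-butene (drum 2) = 0.053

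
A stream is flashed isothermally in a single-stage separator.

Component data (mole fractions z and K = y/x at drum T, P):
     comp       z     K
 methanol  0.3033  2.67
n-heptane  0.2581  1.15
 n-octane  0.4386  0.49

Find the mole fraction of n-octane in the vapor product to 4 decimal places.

y_n-octane = 0.2936

Material balance + equilibrium reduce to Σ zᵢ(Kᵢ−1)/(1+β(Kᵢ−1)) = 0.
Check two-phase: ΣzᵢKᵢ = 1.3215 > 1 and Σzᵢ/Kᵢ = 1.2331 > 1, so g(0) = 0.3215 > 0 and g(1) = -0.2331 < 0.
Newton–Raphson from β = 0.49:
  β = 0.4900: g = 0.01642, g' = -0.4636 → β = 0.5254
  β = 0.5254: g = 0.00011, g' = -0.4579 → β = 0.5257
Converged at β = 0.5257.
Compositions from xᵢ = zᵢ/(1+β(Kᵢ−1)), yᵢ = Kᵢxᵢ:
  methanol: x = 0.1615, y = 0.4312
  n-heptane: x = 0.2392, y = 0.2751
  n-octane: x = 0.5992, y = 0.2936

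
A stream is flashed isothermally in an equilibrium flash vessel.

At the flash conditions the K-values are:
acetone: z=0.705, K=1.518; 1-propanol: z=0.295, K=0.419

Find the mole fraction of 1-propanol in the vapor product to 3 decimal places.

Material balance + equilibrium reduce to Σ zᵢ(Kᵢ−1)/(1+ψ(Kᵢ−1)) = 0.
g(0) = ΣzᵢKᵢ − 1 = 0.194 and g(1) = 1 − Σzᵢ/Kᵢ = -0.168, so a root lies in (0, 1).
Binary case is linear: z₁(K₁−1)(1+ψ(K₂−1)) + z₂(K₂−1)(1+ψ(K₁−1)) = 0
⇒ ψ = [z₁(K₁−1)+z₂(K₂−1)] / [−(K₁−1)(K₂−1)] = 0.1938/0.3010 = 0.644
Compositions from xᵢ = zᵢ/(1+ψ(Kᵢ−1)), yᵢ = Kᵢxᵢ:
  acetone: x = 0.529, y = 0.803
  1-propanol: x = 0.471, y = 0.197

y_1-propanol = 0.197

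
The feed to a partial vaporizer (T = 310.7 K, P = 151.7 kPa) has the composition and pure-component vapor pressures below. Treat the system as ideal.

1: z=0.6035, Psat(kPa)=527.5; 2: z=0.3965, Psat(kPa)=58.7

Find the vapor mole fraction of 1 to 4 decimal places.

y_1 = 0.6898

Raoult's law: Kᵢ = Pᵢˢᵃᵗ/P = Pᵢˢᵃᵗ/151.7.
  K_1 = 527.5/151.7 = 3.477258, K_2 = 58.7/151.7 = 0.386948
Material balance + equilibrium reduce to Σ zᵢ(Kᵢ−1)/(1+V/F(Kᵢ−1)) = 0.
Check two-phase: ΣzᵢKᵢ = 2.2519 > 1 and Σzᵢ/Kᵢ = 1.1982 > 1, so g(0) = 1.2519 > 0 and g(1) = -0.1982 < 0.
Binary case is linear: z₁(K₁−1)(1+V/F(K₂−1)) + z₂(K₂−1)(1+V/F(K₁−1)) = 0
⇒ V/F = [z₁(K₁−1)+z₂(K₂−1)] / [−(K₁−1)(K₂−1)] = 1.25195/1.51869 = 0.8244
Compositions from xᵢ = zᵢ/(1+V/F(Kᵢ−1)), yᵢ = Kᵢxᵢ:
  1: x = 0.1984, y = 0.6898
  2: x = 0.8016, y = 0.3102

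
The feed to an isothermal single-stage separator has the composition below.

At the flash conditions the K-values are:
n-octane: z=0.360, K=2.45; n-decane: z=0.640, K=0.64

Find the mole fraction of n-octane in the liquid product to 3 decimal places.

x_n-octane = 0.199

Rachford–Rice: g(V/F) = Σ zᵢ(Kᵢ−1)/(1+V/F(Kᵢ−1)) = 0.
g(0) = ΣzᵢKᵢ − 1 = 0.292 and g(1) = 1 − Σzᵢ/Kᵢ = -0.147, so a root lies in (0, 1).
Binary case is linear: z₁(K₁−1)(1+V/F(K₂−1)) + z₂(K₂−1)(1+V/F(K₁−1)) = 0
⇒ V/F = [z₁(K₁−1)+z₂(K₂−1)] / [−(K₁−1)(K₂−1)] = 0.2916/0.5220 = 0.559
Compositions from xᵢ = zᵢ/(1+V/F(Kᵢ−1)), yᵢ = Kᵢxᵢ:
  n-octane: x = 0.199, y = 0.487
  n-decane: x = 0.801, y = 0.513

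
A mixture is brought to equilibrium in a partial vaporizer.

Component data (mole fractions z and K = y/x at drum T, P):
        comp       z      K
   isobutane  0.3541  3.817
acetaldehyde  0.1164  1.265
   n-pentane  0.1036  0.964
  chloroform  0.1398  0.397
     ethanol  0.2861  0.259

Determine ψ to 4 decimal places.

Material balance + equilibrium reduce to Σ zᵢ(Kᵢ−1)/(1+ψ(Kᵢ−1)) = 0.
g(0) = ΣzᵢKᵢ − 1 = 0.7283 and g(1) = 1 − Σzᵢ/Kᵢ = -0.7490, so a root lies in (0, 1).
Newton–Raphson from ψ = 0.5:
  ψ = 0.5000: g = -0.01986, g' = -0.9915 → ψ = 0.4800
Converged at ψ = 0.4800.

ψ = 0.4800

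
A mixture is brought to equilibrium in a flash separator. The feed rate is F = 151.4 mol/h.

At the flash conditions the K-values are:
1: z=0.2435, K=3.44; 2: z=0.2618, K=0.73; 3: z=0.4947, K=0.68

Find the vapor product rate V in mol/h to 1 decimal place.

V = 74.7 mol/h

Iterate (Newton) starting at V/F = 0.5:
  V/F = 0.5000: g = -0.00254, g' = -0.3915 → V/F = 0.4935
Converged at V/F = 0.4935.
Then V = V/F·F = 0.4935·151.4 = 74.7 mol/h and L = F − V = 76.7 mol/h.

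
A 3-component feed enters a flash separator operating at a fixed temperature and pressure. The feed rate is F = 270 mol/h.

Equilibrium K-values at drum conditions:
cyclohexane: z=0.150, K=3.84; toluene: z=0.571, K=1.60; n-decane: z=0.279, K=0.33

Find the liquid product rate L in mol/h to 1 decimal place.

Newton iteration, ψ⁰ = 0.5:
  ψ = 0.500: g = 0.1585, g' = -0.611 → ψ = 0.759
  ψ = 0.759: g = -0.0101, g' = -0.737 → ψ = 0.746
  ψ = 0.746: g = -0.0001, g' = -0.723 → ψ = 0.745
Converged at ψ = 0.745.
Then V = ψ·F = 0.7454·270 = 201.2 mol/h and L = F − V = 68.8 mol/h.

L = 68.8 mol/h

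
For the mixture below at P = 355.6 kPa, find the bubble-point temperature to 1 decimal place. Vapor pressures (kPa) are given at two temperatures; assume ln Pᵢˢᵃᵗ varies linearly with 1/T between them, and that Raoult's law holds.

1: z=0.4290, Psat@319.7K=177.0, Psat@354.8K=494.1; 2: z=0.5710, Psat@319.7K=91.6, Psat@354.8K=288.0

Bubble-point temperature: ΣzᵢPᵢˢᵃᵗ(T) = P. Interpolate ln Pᵢˢᵃᵗ = aᵢ + bᵢ/T.
  T = 319.7 K: ΣzᵢPᵢˢᵃᵗ = 128.24 kPa
  T = 354.8 K: ΣzᵢPᵢˢᵃᵗ = 376.42 kPa
  T = 337.2 K: ΣzᵢPᵢˢᵃᵗ = 225.51 kPa
  T = 346.0 K: ΣzᵢPᵢˢᵃᵗ = 293.22 kPa
  T = 350.4 K: ΣzᵢPᵢˢᵃᵗ = 332.74 kPa
  T = 352.6 K: ΣzᵢPᵢˢᵃᵗ = 354.04 kPa
Interpolating between 352.6 K and 354.8 K gives T ≈ 352.8 K.

T = 352.8 K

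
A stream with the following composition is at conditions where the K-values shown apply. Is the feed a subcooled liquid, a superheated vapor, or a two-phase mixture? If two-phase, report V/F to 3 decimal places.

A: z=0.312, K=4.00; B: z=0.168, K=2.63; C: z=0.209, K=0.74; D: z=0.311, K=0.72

ΣzᵢKᵢ = 2.068; Σzᵢ/Kᵢ = 0.856.
Since Σzᵢ/Kᵢ < 1 the mixture is above its dew point — single vapor phase.

superheated vapor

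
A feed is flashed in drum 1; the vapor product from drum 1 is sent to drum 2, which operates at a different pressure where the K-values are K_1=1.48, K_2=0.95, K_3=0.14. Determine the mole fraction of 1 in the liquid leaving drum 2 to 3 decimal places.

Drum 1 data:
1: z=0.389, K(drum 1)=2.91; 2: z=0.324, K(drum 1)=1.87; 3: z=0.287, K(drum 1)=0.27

Drum 1:
Material balance + equilibrium reduce to Σ zᵢ(Kᵢ−1)/(1+ψ₁(Kᵢ−1)) = 0.
Feasibility: ΣzᵢKᵢ = 1.815, Σzᵢ/Kᵢ = 1.370 — both > 1, two phases present.
Iterate (Newton) starting at ψ₁ = 0.46:
  ψ₁ = 0.460: g = 0.2814, g' = -0.874 → ψ₁ = 0.782
  ψ₁ = 0.782: g = -0.0225, g' = -1.146 → ψ₁ = 0.762
Converged at ψ₁ = 0.762.
Drum-1 compositions:
  1: x = 0.158, y = 0.461
  2: x = 0.195, y = 0.364
  3: x = 0.647, y = 0.175
Drum-2 feed = drum-1 vapor: z₂ = (0.4610, 0.3644, 0.1746).
Drum 2:
Material balance + equilibrium reduce to Σ zᵢ(Kᵢ−1)/(1+ψ₂(Kᵢ−1)) = 0.
g(0) = ΣzᵢKᵢ − 1 = 0.053 and g(1) = 1 − Σzᵢ/Kᵢ = -0.942, so a root lies in (0, 1).
Iterate (Newton) starting at ψ₂ = 0.57:
  ψ₂ = 0.570: g = -0.1396, g' = -0.563 → ψ₂ = 0.322
  ψ₂ = 0.322: g = -0.0346, g' = -0.328 → ψ₂ = 0.217
  ψ₂ = 0.217: g = -0.0025, g' = -0.283 → ψ₂ = 0.208
Converged at ψ₂ = 0.208.
  1: x = 0.419, y = 0.620
  2: x = 0.368, y = 0.350
  3: x = 0.213, y = 0.030

x_1 (drum 2) = 0.419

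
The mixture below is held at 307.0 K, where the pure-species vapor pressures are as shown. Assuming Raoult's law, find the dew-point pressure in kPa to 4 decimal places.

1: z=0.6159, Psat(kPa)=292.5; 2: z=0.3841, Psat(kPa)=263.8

At the dew point ψ → 1, so Σzᵢ/Kᵢ = 1 with Kᵢ = Pᵢˢᵃᵗ/P ⇒ 1/P = Σzᵢ/Pᵢˢᵃᵗ.
1/P = 0.6159/292.5 + 0.3841/263.8 = 0.0035617 ⇒ P = 280.7673 kPa

Pdew = 280.7673 kPa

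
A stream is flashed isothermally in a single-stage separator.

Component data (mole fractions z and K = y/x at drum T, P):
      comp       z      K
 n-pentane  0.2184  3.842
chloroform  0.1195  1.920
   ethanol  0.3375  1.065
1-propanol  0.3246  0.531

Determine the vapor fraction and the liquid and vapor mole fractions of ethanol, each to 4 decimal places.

Material balance + equilibrium reduce to Σ zᵢ(Kᵢ−1)/(1+ψ(Kᵢ−1)) = 0.
Feasibility: ΣzᵢKᵢ = 1.6003, Σzᵢ/Kᵢ = 1.0473 — both > 1, two phases present.
Newton iteration, ψ⁰ = 0.4:
  ψ = 0.4000: g = 0.20483, g' = -0.5499 → ψ = 0.7725
  ψ = 0.7725: g = 0.04068, g' = -0.3842 → ψ = 0.8784
  ψ = 0.8784: g = 0.00020, g' = -0.3830 → ψ = 0.8789
Converged at ψ = 0.8789.
Compositions from xᵢ = zᵢ/(1+ψ(Kᵢ−1)), yᵢ = Kᵢxᵢ:
  n-pentane: x = 0.0624, y = 0.2399
  chloroform: x = 0.0661, y = 0.1269
  ethanol: x = 0.3193, y = 0.3400
  1-propanol: x = 0.5522, y = 0.2932

ψ = 0.8789, x_ethanol = 0.3193, y_ethanol = 0.3400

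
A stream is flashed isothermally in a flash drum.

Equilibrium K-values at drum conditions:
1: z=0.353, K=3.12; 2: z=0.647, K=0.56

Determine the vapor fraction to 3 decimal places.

Material balance + equilibrium reduce to Σ zᵢ(Kᵢ−1)/(1+ψ(Kᵢ−1)) = 0.
Feasibility: ΣzᵢKᵢ = 1.464, Σzᵢ/Kᵢ = 1.268 — both > 1, two phases present.
Binary case is linear: z₁(K₁−1)(1+ψ(K₂−1)) + z₂(K₂−1)(1+ψ(K₁−1)) = 0
⇒ ψ = [z₁(K₁−1)+z₂(K₂−1)] / [−(K₁−1)(K₂−1)] = 0.4637/0.9328 = 0.497

ψ = 0.497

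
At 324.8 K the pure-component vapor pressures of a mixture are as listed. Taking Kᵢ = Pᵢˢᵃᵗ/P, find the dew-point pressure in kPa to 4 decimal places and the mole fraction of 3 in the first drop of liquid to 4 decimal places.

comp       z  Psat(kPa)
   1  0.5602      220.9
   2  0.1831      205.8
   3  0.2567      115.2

Pdew = 176.8664 kPa, x_3 = 0.3941

At the dew point ψ → 1, so Σzᵢ/Kᵢ = 1 with Kᵢ = Pᵢˢᵃᵗ/P ⇒ 1/P = Σzᵢ/Pᵢˢᵃᵗ.
1/P = 0.5602/220.9 + 0.1831/205.8 + 0.2567/115.2 = 0.0056540 ⇒ P = 176.8664 kPa
xᵢ = zᵢP/Pᵢˢᵃᵗ ⇒ x_3 = 0.2567·176.8664/115.2 = 0.3941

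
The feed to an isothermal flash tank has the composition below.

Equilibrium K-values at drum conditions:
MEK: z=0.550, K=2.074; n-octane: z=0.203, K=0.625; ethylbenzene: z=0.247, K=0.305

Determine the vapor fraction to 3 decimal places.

Material balance + equilibrium reduce to Σ zᵢ(Kᵢ−1)/(1+ψ(Kᵢ−1)) = 0.
Check two-phase: ΣzᵢKᵢ = 1.343 > 1 and Σzᵢ/Kᵢ = 1.400 > 1, so g(0) = 0.343 > 0 and g(1) = -0.400 < 0.
Iterate (Newton) starting at ψ = 0.44:
  ψ = 0.440: g = 0.0627, g' = -0.581 → ψ = 0.548
  ψ = 0.548: g = -0.0012, g' = -0.608 → ψ = 0.546
Converged at ψ = 0.546.

ψ = 0.546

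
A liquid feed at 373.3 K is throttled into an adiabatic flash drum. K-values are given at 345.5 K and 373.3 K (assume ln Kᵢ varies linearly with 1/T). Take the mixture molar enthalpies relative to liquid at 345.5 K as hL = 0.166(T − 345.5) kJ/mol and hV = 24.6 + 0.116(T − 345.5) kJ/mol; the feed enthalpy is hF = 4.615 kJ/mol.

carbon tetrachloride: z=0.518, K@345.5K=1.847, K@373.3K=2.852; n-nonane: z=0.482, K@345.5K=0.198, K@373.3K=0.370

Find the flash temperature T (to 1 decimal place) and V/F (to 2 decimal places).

Adiabatic flash: solve Rachford–Rice at each trial T, then check hF = ψ·hV(T) + (1−ψ)·hL(T).
  T = 345.5 K: K = (1.847, 0.198), RR gives ψ = 0.077, H_out = 1.890 kJ/mol
  T = 373.3 K: K = (2.852, 0.370), RR gives ψ = 0.562, H_out = 17.658 kJ/mol
  T = 359.4 K: K = (2.314, 0.274), RR gives ψ = 0.347, H_out = 10.597 kJ/mol
  T = 352.4 K: K = (2.071, 0.233), RR gives ψ = 0.225, H_out = 6.613 kJ/mol
  T = 348.9 K: K = (1.955, 0.215), RR gives ψ = 0.155, H_out = 4.353 kJ/mol
  T = 350.6 K: K = (2.011, 0.224), RR gives ψ = 0.190, H_out = 5.480 kJ/mol
Linear interpolation between T = 348.9 (H_out = 4.353) and T = 350.6 (H_out = 5.480) on hF = 4.615 gives T ≈ 349.3 K, at which ψ = 0.16.

T = 349.3 K, V/F = 0.16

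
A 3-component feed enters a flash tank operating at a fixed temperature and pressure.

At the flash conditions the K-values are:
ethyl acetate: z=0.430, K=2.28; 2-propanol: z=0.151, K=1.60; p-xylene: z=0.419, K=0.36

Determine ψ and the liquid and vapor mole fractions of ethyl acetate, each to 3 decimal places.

ψ = 0.516, x_ethyl acetate = 0.259, y_ethyl acetate = 0.590

Let ψ = V/F and solve Σ zᵢ(Kᵢ−1)/(1+ψ(Kᵢ−1)) = 0.
Feasibility: ΣzᵢKᵢ = 1.373, Σzᵢ/Kᵢ = 1.447 — both > 1, two phases present.
Newton iteration, ψ⁰ = 0.64:
  ψ = 0.640: g = -0.0862, g' = -0.734 → ψ = 0.523
  ψ = 0.523: g = -0.0041, g' = -0.672 → ψ = 0.516
Converged at ψ = 0.516.
Compositions from xᵢ = zᵢ/(1+ψ(Kᵢ−1)), yᵢ = Kᵢxᵢ:
  ethyl acetate: x = 0.259, y = 0.590
  2-propanol: x = 0.115, y = 0.184
  p-xylene: x = 0.626, y = 0.225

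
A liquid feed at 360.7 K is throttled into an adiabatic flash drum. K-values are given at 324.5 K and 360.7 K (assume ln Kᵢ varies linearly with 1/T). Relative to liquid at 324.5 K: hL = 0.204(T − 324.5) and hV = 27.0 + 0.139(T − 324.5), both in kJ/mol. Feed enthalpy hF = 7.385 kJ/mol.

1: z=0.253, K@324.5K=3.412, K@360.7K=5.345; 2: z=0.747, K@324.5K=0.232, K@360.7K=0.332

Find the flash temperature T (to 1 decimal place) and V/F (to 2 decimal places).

Adiabatic flash: solve Rachford–Rice at each trial T, then check hF = ψ·hV(T) + (1−ψ)·hL(T).
  T = 324.5 K: K = (3.412, 0.232), RR gives ψ = 0.020, H_out = 0.533 kJ/mol
  T = 360.7 K: K = (5.345, 0.332), RR gives ψ = 0.207, H_out = 12.482 kJ/mol
  T = 342.6 K: K = (4.321, 0.280), RR gives ψ = 0.127, H_out = 6.961 kJ/mol
  T = 351.6 K: K = (4.816, 0.306), RR gives ψ = 0.169, H_out = 9.783 kJ/mol
  T = 347.1 K: K = (4.565, 0.293), RR gives ψ = 0.148, H_out = 8.394 kJ/mol
  T = 344.9 K: K = (4.445, 0.287), RR gives ψ = 0.138, H_out = 7.700 kJ/mol
Linear interpolation between T = 342.6 (H_out = 6.961) and T = 344.9 (H_out = 7.700) on hF = 7.385 gives T ≈ 343.9 K, at which ψ = 0.13.

T = 343.9 K, V/F = 0.13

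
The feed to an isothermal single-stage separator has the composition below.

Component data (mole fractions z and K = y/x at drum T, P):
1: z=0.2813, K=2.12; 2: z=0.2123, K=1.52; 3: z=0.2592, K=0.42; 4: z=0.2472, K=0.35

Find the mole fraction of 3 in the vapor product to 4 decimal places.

y_3 = 0.1236

Iterate (Newton) starting at β = 0.5:
  β = 0.5000: g = -0.16021, g' = -0.5834 → β = 0.2254
  β = 0.2254: g = -0.01082, g' = -0.5297 → β = 0.2049
  β = 0.2049: g = 0.00002, g' = -0.5316 → β = 0.2050
Converged at β = 0.2050.
Compositions from xᵢ = zᵢ/(1+β(Kᵢ−1)), yᵢ = Kᵢxᵢ:
  1: x = 0.2288, y = 0.4850
  2: x = 0.1919, y = 0.2916
  3: x = 0.2942, y = 0.1236
  4: x = 0.2852, y = 0.0998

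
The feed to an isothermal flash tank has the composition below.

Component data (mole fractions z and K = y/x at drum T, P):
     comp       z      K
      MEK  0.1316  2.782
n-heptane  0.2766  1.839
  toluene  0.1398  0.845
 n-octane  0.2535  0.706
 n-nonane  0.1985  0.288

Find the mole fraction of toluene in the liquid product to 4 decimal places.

Let β = V/F and solve Σ zᵢ(Kᵢ−1)/(1+β(Kᵢ−1)) = 0.
g(0) = ΣzᵢKᵢ − 1 = 0.2290 and g(1) = 1 − Σzᵢ/Kᵢ = -0.4115, so a root lies in (0, 1).
Newton iteration, β⁰ = 0.5:
  β = 0.5000: g = -0.04282, g' = -0.4902 → β = 0.4126
  β = 0.4126: g = -0.00057, g' = -0.4802 → β = 0.4114
Converged at β = 0.4114.
Compositions from xᵢ = zᵢ/(1+β(Kᵢ−1)), yᵢ = Kᵢxᵢ:
  MEK: x = 0.0759, y = 0.2112
  n-heptane: x = 0.2056, y = 0.3781
  toluene: x = 0.1493, y = 0.1262
  n-octane: x = 0.2884, y = 0.2036
  n-nonane: x = 0.2807, y = 0.0809

x_toluene = 0.1493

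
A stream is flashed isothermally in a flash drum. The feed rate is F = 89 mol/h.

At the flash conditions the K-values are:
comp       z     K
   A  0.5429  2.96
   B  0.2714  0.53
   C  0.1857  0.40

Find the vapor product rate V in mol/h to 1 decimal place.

V = 70.7 mol/h

Rachford–Rice: g(β) = Σ zᵢ(Kᵢ−1)/(1+β(Kᵢ−1)) = 0.
g(0) = ΣzᵢKᵢ − 1 = 0.8251 and g(1) = 1 − Σzᵢ/Kᵢ = -0.1597, so a root lies in (0, 1).
Iterate (Newton) starting at β = 0.51:
  β = 0.5100: g = 0.20383, g' = -0.7641 → β = 0.7767
  β = 0.7767: g = 0.01228, g' = -0.7110 → β = 0.7940
Converged at β = 0.7940.
Then V = β·F = 0.7940·89 = 70.7 mol/h and L = F − V = 18.3 mol/h.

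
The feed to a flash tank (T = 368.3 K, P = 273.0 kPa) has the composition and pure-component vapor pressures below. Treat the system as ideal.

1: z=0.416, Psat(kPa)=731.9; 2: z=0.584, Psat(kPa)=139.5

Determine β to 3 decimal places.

β = 0.503

Raoult's law: Kᵢ = Pᵢˢᵃᵗ/P = Pᵢˢᵃᵗ/273.0.
  K_1 = 731.9/273.0 = 2.68095, K_2 = 139.5/273.0 = 0.51099
Material balance + equilibrium reduce to Σ zᵢ(Kᵢ−1)/(1+β(Kᵢ−1)) = 0.
Feasibility: ΣzᵢKᵢ = 1.414, Σzᵢ/Kᵢ = 1.298 — both > 1, two phases present.
Newton–Raphson from β = 0.69:
  β = 0.690: g = -0.1073, g' = -0.570 → β = 0.502
  β = 0.502: g = 0.0008, g' = -0.591 → β = 0.503
Converged at β = 0.503.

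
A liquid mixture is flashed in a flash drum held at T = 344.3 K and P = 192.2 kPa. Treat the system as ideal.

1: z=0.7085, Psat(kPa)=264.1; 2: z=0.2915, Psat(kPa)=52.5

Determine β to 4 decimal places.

Raoult's law: Kᵢ = Pᵢˢᵃᵗ/P = Pᵢˢᵃᵗ/192.2.
  K_1 = 264.1/192.2 = 1.374089, K_2 = 52.5/192.2 = 0.273153
Let β = V/F and solve Σ zᵢ(Kᵢ−1)/(1+β(Kᵢ−1)) = 0.
Feasibility: ΣzᵢKᵢ = 1.0532, Σzᵢ/Kᵢ = 1.5828 — both > 1, two phases present.
Newton–Raphson from β = 0.54:
  β = 0.5400: g = -0.12827, g' = -0.4859 → β = 0.2760
  β = 0.2760: g = -0.02482, g' = -0.3225 → β = 0.1991
  β = 0.1991: g = -0.00105, g' = -0.2964 → β = 0.1955
Converged at β = 0.1955.

β = 0.1955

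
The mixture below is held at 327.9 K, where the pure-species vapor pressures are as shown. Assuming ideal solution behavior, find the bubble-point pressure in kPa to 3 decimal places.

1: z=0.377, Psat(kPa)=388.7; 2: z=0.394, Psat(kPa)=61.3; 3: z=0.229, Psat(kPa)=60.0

Pbub = 184.432 kPa

At the bubble point ψ → 0, so ΣzᵢKᵢ = 1 with Kᵢ = Pᵢˢᵃᵗ/P ⇒ P = ΣzᵢPᵢˢᵃᵗ.
P = 0.377·388.7 + 0.394·61.3 + 0.229·60.0 = 184.432 kPa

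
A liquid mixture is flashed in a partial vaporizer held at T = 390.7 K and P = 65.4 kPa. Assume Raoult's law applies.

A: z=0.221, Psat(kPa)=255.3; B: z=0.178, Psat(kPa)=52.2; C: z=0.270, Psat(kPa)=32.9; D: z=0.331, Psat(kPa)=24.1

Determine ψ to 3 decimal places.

Raoult's law: Kᵢ = Pᵢˢᵃᵗ/P = Pᵢˢᵃᵗ/65.4.
  K_A = 255.3/65.4 = 3.90367, K_B = 52.2/65.4 = 0.79817, K_C = 32.9/65.4 = 0.50306, K_D = 24.1/65.4 = 0.36850
Material balance + equilibrium reduce to Σ zᵢ(Kᵢ−1)/(1+ψ(Kᵢ−1)) = 0.
Check two-phase: ΣzᵢKᵢ = 1.263 > 1 and Σzᵢ/Kᵢ = 1.715 > 1, so g(0) = 0.263 > 0 and g(1) = -0.715 < 0.
Newton–Raphson from ψ = 0.5:
  ψ = 0.500: g = -0.2622, g' = -0.719 → ψ = 0.135
  ψ = 0.135: g = 0.0515, g' = -1.203 → ψ = 0.178
  ψ = 0.178: g = 0.0031, g' = -1.065 → ψ = 0.181
Converged at ψ = 0.181.

ψ = 0.181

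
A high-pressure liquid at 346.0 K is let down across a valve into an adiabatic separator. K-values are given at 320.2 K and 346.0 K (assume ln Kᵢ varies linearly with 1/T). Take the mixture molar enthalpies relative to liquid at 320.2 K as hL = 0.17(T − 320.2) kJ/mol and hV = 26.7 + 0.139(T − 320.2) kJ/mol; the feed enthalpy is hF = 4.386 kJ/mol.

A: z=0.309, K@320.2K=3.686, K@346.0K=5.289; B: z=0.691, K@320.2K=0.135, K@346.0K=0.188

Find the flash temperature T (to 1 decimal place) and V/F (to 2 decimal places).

T = 325.6 K, V/F = 0.13

Adiabatic flash: solve Rachford–Rice at each trial T, then check hF = ψ·hV(T) + (1−ψ)·hL(T).
  T = 320.2 K: K = (3.686, 0.135), RR gives ψ = 0.100, H_out = 2.669 kJ/mol
  T = 346.0 K: K = (5.289, 0.188), RR gives ψ = 0.219, H_out = 10.069 kJ/mol
  T = 333.1 K: K = (4.446, 0.160), RR gives ψ = 0.168, H_out = 6.598 kJ/mol
  T = 326.6 K: K = (4.053, 0.147), RR gives ψ = 0.136, H_out = 4.693 kJ/mol
  T = 323.4 K: K = (3.867, 0.141), RR gives ψ = 0.119, H_out = 3.702 kJ/mol
  T = 325.0 K: K = (3.959, 0.144), RR gives ψ = 0.128, H_out = 4.202 kJ/mol
Linear interpolation between T = 325.0 (H_out = 4.202) and T = 326.6 (H_out = 4.693) on hF = 4.386 gives T ≈ 325.6 K, at which ψ = 0.13.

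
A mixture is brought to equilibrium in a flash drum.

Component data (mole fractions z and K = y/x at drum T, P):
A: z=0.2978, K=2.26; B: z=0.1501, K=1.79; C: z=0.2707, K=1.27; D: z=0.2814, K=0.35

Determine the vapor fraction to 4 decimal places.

ψ = 0.7027

Material balance + equilibrium reduce to Σ zᵢ(Kᵢ−1)/(1+ψ(Kᵢ−1)) = 0.
Feasibility: ΣzᵢKᵢ = 1.3840, Σzᵢ/Kᵢ = 1.2328 — both > 1, two phases present.
Iterate (Newton) starting at ψ = 0.5:
  ψ = 0.5000: g = 0.10862, g' = -0.5023 → ψ = 0.7162
  ψ = 0.7162: g = -0.00803, g' = -0.5989 → ψ = 0.7028
  ψ = 0.7028: g = -0.00007, g' = -0.5886 → ψ = 0.7027
Converged at ψ = 0.7027.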